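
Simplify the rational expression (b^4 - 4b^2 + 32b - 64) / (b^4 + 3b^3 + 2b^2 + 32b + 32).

(b - 2)/(b + 1)

Apply the Euclidean algorithm:
  b^4 - 4b^2 + 32b - 64 = (b^4 + 3b^3 + 2b^2 + 32b + 32) + (-3b^3 - 6b^2 - 96)
  b^4 + 3b^3 + 2b^2 + 32b + 32 = (-(1/3)b - 1/3)(-3b^3 - 6b^2 - 96) + (0)
Last nonzero remainder: -3b^3 - 6b^2 - 96. Dividing through by -3 gives the monic gcd b^3 + 2b^2 + 32.
Cancel b^3 + 2b^2 + 32 from numerator and denominator to get the reduced form.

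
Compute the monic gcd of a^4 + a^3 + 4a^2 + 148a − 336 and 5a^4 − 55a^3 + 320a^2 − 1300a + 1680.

a^3 − 5a^2 + 34a − 56

Euclidean algorithm in ℚ[a]:
  a^4 + a^3 + 4a^2 + 148a − 336 = (1/5)(5a^4 − 55a^3 + 320a^2 − 1300a + 1680) + (12a^3 − 60a^2 + 408a − 672)
  5a^4 − 55a^3 + 320a^2 − 1300a + 1680 = ((5/12)a − 5/2)(12a^3 − 60a^2 + 408a − 672) + (0)
Last nonzero remainder: 12a^3 − 60a^2 + 408a − 672. Dividing through by 12 gives the monic gcd a^3 − 5a^2 + 34a − 56.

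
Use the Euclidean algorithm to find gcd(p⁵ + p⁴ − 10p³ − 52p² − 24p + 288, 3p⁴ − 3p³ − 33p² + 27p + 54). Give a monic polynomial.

p² + p − 6

Apply the Euclidean algorithm:
  p⁵ + p⁴ − 10p³ − 52p² − 24p + 288 = ((1/3)p + 2/3)(3p⁴ − 3p³ − 33p² + 27p + 54) + (3p³ − 39p² − 60p + 252)
  3p⁴ − 3p³ − 33p² + 27p + 54 = (p + 12)(3p³ − 39p² − 60p + 252) + (495p² + 495p − 2970)
  3p³ − 39p² − 60p + 252 = ((1/165)p − 14/165)(495p² + 495p − 2970) + (0)
Last nonzero remainder: 495p² + 495p − 2970. Dividing through by 495 gives the monic gcd p² + p − 6.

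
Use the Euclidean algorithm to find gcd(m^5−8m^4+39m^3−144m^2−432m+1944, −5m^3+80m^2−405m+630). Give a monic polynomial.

m^2−9m+18

Apply the Euclidean algorithm:
  m^5−8m^4+39m^3−144m^2−432m+1944 = (−(1/5)m^2−(8/5)m−86/5)(−5m^3+80m^2−405m+630) + (710m^2−6390m+12780)
  −5m^3+80m^2−405m+630 = (−(1/142)m+7/142)(710m^2−6390m+12780) + (0)
Last nonzero remainder: 710m^2−6390m+12780. Dividing through by 710 gives the monic gcd m^2−9m+18.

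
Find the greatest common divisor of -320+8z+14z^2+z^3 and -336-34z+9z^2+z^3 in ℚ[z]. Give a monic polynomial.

By polynomial division,
  z^3+14z^2+8z-320 = (z^3+9z^2-34z-336) + (5z^2+42z+16)
  z^3+9z^2-34z-336 = ((1/5)z+3/25)(5z^2+42z+16) + (-(1056/25)z-8448/25)
  5z^2+42z+16 = (-(125/1056)z-25/528)(-(1056/25)z-8448/25) + (0)
Last nonzero remainder: -(1056/25)z-8448/25. Dividing through by -1056/25 gives the monic gcd z+8.

8+z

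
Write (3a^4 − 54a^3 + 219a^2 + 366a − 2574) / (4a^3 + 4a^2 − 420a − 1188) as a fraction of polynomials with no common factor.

(3a^2 − 30a + 78)/(4a + 36)

Apply the Euclidean algorithm:
  3a^4 − 54a^3 + 219a^2 + 366a − 2574 = ((3/4)a − 57/4)(4a^3 + 4a^2 − 420a − 1188) + (591a^2 − 4728a − 19503)
  4a^3 + 4a^2 − 420a − 1188 = ((4/591)a + 12/197)(591a^2 − 4728a − 19503) + (0)
Last nonzero remainder: 591a^2 − 4728a − 19503. Dividing through by 591 gives the monic gcd a^2 − 8a − 33.
Cancel a^2 − 8a − 33 from numerator and denominator to get the reduced form.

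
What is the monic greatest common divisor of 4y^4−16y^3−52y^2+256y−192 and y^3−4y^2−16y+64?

y^2−16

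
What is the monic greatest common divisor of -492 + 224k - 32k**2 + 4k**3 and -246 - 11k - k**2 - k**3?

41 - 5k + k**2

Repeated division with remainder:
  4k**3 - 32k**2 + 224k - 492 = (-4)(-k**3 - k**2 - 11k - 246) + (-36k**2 + 180k - 1476)
  -k**3 - k**2 - 11k - 246 = ((1/36)k + 1/6)(-36k**2 + 180k - 1476) + (0)
Last nonzero remainder: -36k**2 + 180k - 1476. Dividing through by -36 gives the monic gcd k**2 - 5k + 41.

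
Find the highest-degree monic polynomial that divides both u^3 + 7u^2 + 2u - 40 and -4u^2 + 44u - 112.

1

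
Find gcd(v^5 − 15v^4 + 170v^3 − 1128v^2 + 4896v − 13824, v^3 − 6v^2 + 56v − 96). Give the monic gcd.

v^2 − 4v + 48

Euclidean algorithm in ℚ[v]:
  v^5 − 15v^4 + 170v^3 − 1128v^2 + 4896v − 13824 = (v^2 − 9v + 60)(v^3 − 6v^2 + 56v − 96) + (−168v^2 + 672v − 8064)
  v^3 − 6v^2 + 56v − 96 = (−(1/168)v + 1/84)(−168v^2 + 672v − 8064) + (0)
Last nonzero remainder: −168v^2 + 672v − 8064. Dividing through by −168 gives the monic gcd v^2 − 4v + 48.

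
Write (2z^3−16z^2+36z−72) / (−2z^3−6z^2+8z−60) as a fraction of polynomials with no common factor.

(−z+6)/(z+5)

Euclidean algorithm in ℚ[z]:
  2z^3−16z^2+36z−72 = (−1)(−2z^3−6z^2+8z−60) + (−22z^2+44z−132)
  −2z^3−6z^2+8z−60 = ((1/11)z+5/11)(−22z^2+44z−132) + (0)
Last nonzero remainder: −22z^2+44z−132. Dividing through by −22 gives the monic gcd z^2−2z+6.
Cancel z^2−2z+6 from numerator and denominator to get the reduced form.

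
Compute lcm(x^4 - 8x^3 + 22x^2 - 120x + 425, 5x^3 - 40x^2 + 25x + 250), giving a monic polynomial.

x^5 - 6x^4 + 6x^3 - 76x^2 + 185x + 850

Euclidean algorithm in ℚ[x]:
  x^4 - 8x^3 + 22x^2 - 120x + 425 = ((1/5)x)(5x^3 - 40x^2 + 25x + 250) + (17x^2 - 170x + 425)
  5x^3 - 40x^2 + 25x + 250 = ((5/17)x + 10/17)(17x^2 - 170x + 425) + (0)
Last nonzero remainder: 17x^2 - 170x + 425. Dividing through by 17 gives the monic gcd x^2 - 10x + 25.
Then lcm(f, g) = f·g / gcd(f, g); expanding and making the result monic gives the answer.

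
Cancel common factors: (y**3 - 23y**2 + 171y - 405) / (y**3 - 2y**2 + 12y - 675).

(y**2 - 14y + 45)/(y**2 + 7y + 75)

Apply the Euclidean algorithm:
  y**3 - 23y**2 + 171y - 405 = (y**3 - 2y**2 + 12y - 675) + (-21y**2 + 159y + 270)
  y**3 - 2y**2 + 12y - 675 = (-(1/21)y - 13/49)(-21y**2 + 159y + 270) + ((3285/49)y - 29565/49)
  -21y**2 + 159y + 270 = (-(343/1095)y - 98/219)((3285/49)y - 29565/49) + (0)
Last nonzero remainder: (3285/49)y - 29565/49. Dividing through by 3285/49 gives the monic gcd y - 9.
Cancel y - 9 from numerator and denominator to get the reduced form.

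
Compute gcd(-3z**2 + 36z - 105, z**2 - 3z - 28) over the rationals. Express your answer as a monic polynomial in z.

z - 7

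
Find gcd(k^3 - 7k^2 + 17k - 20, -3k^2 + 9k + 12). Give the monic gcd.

k - 4

By polynomial division,
  k^3 - 7k^2 + 17k - 20 = (-(1/3)k + 4/3)(-3k^2 + 9k + 12) + (9k - 36)
  -3k^2 + 9k + 12 = (-(1/3)k - 1/3)(9k - 36) + (0)
Last nonzero remainder: 9k - 36. Dividing through by 9 gives the monic gcd k - 4.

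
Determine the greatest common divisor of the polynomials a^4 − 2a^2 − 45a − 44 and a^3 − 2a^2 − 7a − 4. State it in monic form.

a^2 − 3a − 4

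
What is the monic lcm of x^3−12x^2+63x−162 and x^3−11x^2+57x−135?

x^4−17x^3+123x^2−477x+810

Apply the Euclidean algorithm:
  x^3−12x^2+63x−162 = (x^3−11x^2+57x−135) + (−x^2+6x−27)
  x^3−11x^2+57x−135 = (−x+5)(−x^2+6x−27) + (0)
Last nonzero remainder: −x^2+6x−27. Dividing through by −1 gives the monic gcd x^2−6x+27.
Then lcm(f, g) = f·g / gcd(f, g); expanding and making the result monic gives the answer.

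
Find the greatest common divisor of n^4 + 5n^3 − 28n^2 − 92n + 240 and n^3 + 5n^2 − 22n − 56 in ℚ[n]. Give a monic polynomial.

Repeated division with remainder:
  n^4 + 5n^3 − 28n^2 − 92n + 240 = (n)(n^3 + 5n^2 − 22n − 56) + (−6n^2 − 36n + 240)
  n^3 + 5n^2 − 22n − 56 = (−(1/6)n + 1/6)(−6n^2 − 36n + 240) + (24n − 96)
  −6n^2 − 36n + 240 = (−(1/4)n − 5/2)(24n − 96) + (0)
Last nonzero remainder: 24n − 96. Dividing through by 24 gives the monic gcd n − 4.

n − 4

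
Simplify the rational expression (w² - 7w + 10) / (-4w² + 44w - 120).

(-w + 2)/(4w - 24)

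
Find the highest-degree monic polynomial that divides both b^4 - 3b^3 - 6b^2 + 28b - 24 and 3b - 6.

b - 2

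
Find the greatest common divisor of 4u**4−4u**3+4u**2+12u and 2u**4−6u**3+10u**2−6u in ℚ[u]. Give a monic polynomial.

By polynomial division,
  4u**4−4u**3+4u**2+12u = (2)(2u**4−6u**3+10u**2−6u) + (8u**3−16u**2+24u)
  2u**4−6u**3+10u**2−6u = ((1/4)u−1/4)(8u**3−16u**2+24u) + (0)
Last nonzero remainder: 8u**3−16u**2+24u. Dividing through by 8 gives the monic gcd u**3−2u**2+3u.

u**3−2u**2+3u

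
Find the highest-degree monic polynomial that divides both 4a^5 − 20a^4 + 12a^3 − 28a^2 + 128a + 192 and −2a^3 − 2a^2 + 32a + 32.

a^2 − 3a − 4

Euclidean algorithm in ℚ[a]:
  4a^5 − 20a^4 + 12a^3 − 28a^2 + 128a + 192 = (−2a^2 + 12a − 50)(−2a^3 − 2a^2 + 32a + 32) + (−448a^2 + 1344a + 1792)
  −2a^3 − 2a^2 + 32a + 32 = ((1/224)a + 1/56)(−448a^2 + 1344a + 1792) + (0)
Last nonzero remainder: −448a^2 + 1344a + 1792. Dividing through by −448 gives the monic gcd a^2 − 3a − 4.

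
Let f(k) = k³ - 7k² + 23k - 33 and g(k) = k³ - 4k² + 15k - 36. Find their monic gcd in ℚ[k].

Apply the Euclidean algorithm:
  k³ - 7k² + 23k - 33 = (k³ - 4k² + 15k - 36) + (-3k² + 8k + 3)
  k³ - 4k² + 15k - 36 = (-(1/3)k + 4/9)(-3k² + 8k + 3) + ((112/9)k - 112/3)
  -3k² + 8k + 3 = (-(27/112)k - 9/112)((112/9)k - 112/3) + (0)
Last nonzero remainder: (112/9)k - 112/3. Dividing through by 112/9 gives the monic gcd k - 3.

k - 3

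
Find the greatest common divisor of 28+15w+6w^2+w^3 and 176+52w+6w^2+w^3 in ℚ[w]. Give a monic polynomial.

4+w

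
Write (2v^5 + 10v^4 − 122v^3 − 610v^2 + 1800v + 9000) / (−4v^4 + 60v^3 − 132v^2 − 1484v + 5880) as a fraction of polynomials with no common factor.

Apply the Euclidean algorithm:
  2v^5 + 10v^4 − 122v^3 − 610v^2 + 1800v + 9000 = (−(1/2)v − 10)(−4v^4 + 60v^3 − 132v^2 − 1484v + 5880) + (412v^3 − 2672v^2 − 10100v + 67800)
  −4v^4 + 60v^3 − 132v^2 − 1484v + 5880 = (−(1/103)v + 877/10609)(412v^3 − 2672v^2 − 10100v + 67800) + (−(97344/10609)v^2 + (97344/10609)v + 2920320/10609)
  412v^3 − 2672v^2 − 10100v + 67800 = (−(1092727/24336)v + 5994085/24336)(−(97344/10609)v^2 + (97344/10609)v + 2920320/10609) + (0)
Last nonzero remainder: −(97344/10609)v^2 + (97344/10609)v + 2920320/10609. Dividing through by −97344/10609 gives the monic gcd v^2 − v − 30.
Cancel v^2 − v − 30 from numerator and denominator to get the reduced form.

(−v^3 − 6v^2 + 25v + 150)/(2v^2 − 28v + 98)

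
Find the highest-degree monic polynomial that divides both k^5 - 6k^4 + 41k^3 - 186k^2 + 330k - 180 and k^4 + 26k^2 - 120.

k^3 - 2k^2 + 30k - 60

By polynomial division,
  k^5 - 6k^4 + 41k^3 - 186k^2 + 330k - 180 = (k - 6)(k^4 + 26k^2 - 120) + (15k^3 - 30k^2 + 450k - 900)
  k^4 + 26k^2 - 120 = ((1/15)k + 2/15)(15k^3 - 30k^2 + 450k - 900) + (0)
Last nonzero remainder: 15k^3 - 30k^2 + 450k - 900. Dividing through by 15 gives the monic gcd k^3 - 2k^2 + 30k - 60.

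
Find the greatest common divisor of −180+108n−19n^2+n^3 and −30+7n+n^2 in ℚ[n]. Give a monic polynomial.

−3+n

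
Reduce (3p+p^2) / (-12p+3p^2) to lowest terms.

Apply the Euclidean algorithm:
  p^2+3p = (1/3)(3p^2-12p) + (7p)
  3p^2-12p = ((3/7)p-12/7)(7p) + (0)
Last nonzero remainder: 7p. Dividing through by 7 gives the monic gcd p.
Cancel p from numerator and denominator to get the reduced form.

(3+p)/(-12+3p)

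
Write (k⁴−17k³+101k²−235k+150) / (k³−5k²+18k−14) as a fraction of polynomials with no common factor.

(k³−16k²+85k−150)/(k²−4k+14)

Repeated division with remainder:
  k⁴−17k³+101k²−235k+150 = (k−12)(k³−5k²+18k−14) + (23k²−5k−18)
  k³−5k²+18k−14 = ((1/23)k−110/529)(23k²−5k−18) + ((9386/529)k−9386/529)
  23k²−5k−18 = ((12167/9386)k+4761/4693)((9386/529)k−9386/529) + (0)
Last nonzero remainder: (9386/529)k−9386/529. Dividing through by 9386/529 gives the monic gcd k−1.
Cancel k−1 from numerator and denominator to get the reduced form.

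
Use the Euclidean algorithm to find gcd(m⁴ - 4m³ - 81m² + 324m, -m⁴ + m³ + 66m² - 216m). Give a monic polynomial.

Repeated division with remainder:
  m⁴ - 4m³ - 81m² + 324m = (-1)(-m⁴ + m³ + 66m² - 216m) + (-3m³ - 15m² + 108m)
  -m⁴ + m³ + 66m² - 216m = ((1/3)m - 2)(-3m³ - 15m² + 108m) + (0)
Last nonzero remainder: -3m³ - 15m² + 108m. Dividing through by -3 gives the monic gcd m³ + 5m² - 36m.

m³ + 5m² - 36m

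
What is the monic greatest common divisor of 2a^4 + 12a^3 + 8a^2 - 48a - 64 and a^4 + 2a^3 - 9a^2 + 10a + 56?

a^2 + 6a + 8

Euclidean algorithm in ℚ[a]:
  2a^4 + 12a^3 + 8a^2 - 48a - 64 = (2)(a^4 + 2a^3 - 9a^2 + 10a + 56) + (8a^3 + 26a^2 - 68a - 176)
  a^4 + 2a^3 - 9a^2 + 10a + 56 = ((1/8)a - 5/32)(8a^3 + 26a^2 - 68a - 176) + ((57/16)a^2 + (171/8)a + 57/2)
  8a^3 + 26a^2 - 68a - 176 = ((128/57)a - 352/57)((57/16)a^2 + (171/8)a + 57/2) + (0)
Last nonzero remainder: (57/16)a^2 + (171/8)a + 57/2. Dividing through by 57/16 gives the monic gcd a^2 + 6a + 8.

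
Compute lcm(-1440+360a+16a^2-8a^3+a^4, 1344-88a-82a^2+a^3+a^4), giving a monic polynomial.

80640-18720a-2696a^2+792a^3-32a^4-9a^5+a^6

Apply the Euclidean algorithm:
  a^4-8a^3+16a^2+360a-1440 = (a^4+a^3-82a^2-88a+1344) + (-9a^3+98a^2+448a-2784)
  a^4+a^3-82a^2-88a+1344 = (-(1/9)a-107/81)(-9a^3+98a^2+448a-2784) + ((7876/81)a^2+(15752/81)a-63008/27)
  -9a^3+98a^2+448a-2784 = (-(729/7876)a+2349/1969)((7876/81)a^2+(15752/81)a-63008/27) + (0)
Last nonzero remainder: (7876/81)a^2+(15752/81)a-63008/27. Dividing through by 7876/81 gives the monic gcd a^2+2a-24.
Then lcm(f, g) = f·g / gcd(f, g); expanding and making the result monic gives the answer.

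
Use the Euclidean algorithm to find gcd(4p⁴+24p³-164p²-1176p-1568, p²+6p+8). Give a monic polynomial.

Euclidean algorithm in ℚ[p]:
  4p⁴+24p³-164p²-1176p-1568 = (4p²-196)(p²+6p+8) + (0)
The last nonzero remainder p²+6p+8 is already monic.

p²+6p+8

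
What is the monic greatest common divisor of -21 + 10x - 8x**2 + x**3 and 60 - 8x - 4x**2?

1

Apply the Euclidean algorithm:
  x**3 - 8x**2 + 10x - 21 = (-(1/4)x + 5/2)(-4x**2 - 8x + 60) + (45x - 171)
  -4x**2 - 8x + 60 = (-(4/45)x - 116/225)(45x - 171) + (-704/25)
  45x - 171 = (-(1125/704)x + 4275/704)(-704/25) + (0)
The last nonzero remainder is the constant -704/25, so the polynomials are coprime and gcd = 1.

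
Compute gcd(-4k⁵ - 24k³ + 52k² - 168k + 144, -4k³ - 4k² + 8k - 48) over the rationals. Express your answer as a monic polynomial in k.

k² - 2k + 4

Apply the Euclidean algorithm:
  -4k⁵ - 24k³ + 52k² - 168k + 144 = (k² - k + 9)(-4k³ - 4k² + 8k - 48) + (144k² - 288k + 576)
  -4k³ - 4k² + 8k - 48 = (-(1/36)k - 1/12)(144k² - 288k + 576) + (0)
Last nonzero remainder: 144k² - 288k + 576. Dividing through by 144 gives the monic gcd k² - 2k + 4.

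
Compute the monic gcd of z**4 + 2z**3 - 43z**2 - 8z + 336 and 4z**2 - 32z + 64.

Repeated division with remainder:
  z**4 + 2z**3 - 43z**2 - 8z + 336 = ((1/4)z**2 + (5/2)z + 21/4)(4z**2 - 32z + 64) + (0)
Last nonzero remainder: 4z**2 - 32z + 64. Dividing through by 4 gives the monic gcd z**2 - 8z + 16.

z**2 - 8z + 16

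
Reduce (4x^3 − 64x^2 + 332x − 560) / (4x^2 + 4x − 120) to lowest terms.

Apply the Euclidean algorithm:
  4x^3 − 64x^2 + 332x − 560 = (x − 17)(4x^2 + 4x − 120) + (520x − 2600)
  4x^2 + 4x − 120 = ((1/130)x + 3/65)(520x − 2600) + (0)
Last nonzero remainder: 520x − 2600. Dividing through by 520 gives the monic gcd x − 5.
Cancel x − 5 from numerator and denominator to get the reduced form.

(x^2 − 11x + 28)/(x + 6)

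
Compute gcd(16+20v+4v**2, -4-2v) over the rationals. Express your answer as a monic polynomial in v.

Apply the Euclidean algorithm:
  4v**2+20v+16 = (-2v-6)(-2v-4) + (-8)
  -2v-4 = ((1/4)v+1/2)(-8) + (0)
The last nonzero remainder is the constant -8, so the polynomials are coprime and gcd = 1.

1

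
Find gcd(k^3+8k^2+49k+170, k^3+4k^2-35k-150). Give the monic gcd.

k+5

By polynomial division,
  k^3+8k^2+49k+170 = (k^3+4k^2-35k-150) + (4k^2+84k+320)
  k^3+4k^2-35k-150 = ((1/4)k-17/4)(4k^2+84k+320) + (242k+1210)
  4k^2+84k+320 = ((2/121)k+32/121)(242k+1210) + (0)
Last nonzero remainder: 242k+1210. Dividing through by 242 gives the monic gcd k+5.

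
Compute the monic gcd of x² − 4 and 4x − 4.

1

Euclidean algorithm in ℚ[x]:
  x² − 4 = ((1/4)x + 1/4)(4x − 4) + (−3)
  4x − 4 = (−(4/3)x + 4/3)(−3) + (0)
The last nonzero remainder is the constant −3, so the polynomials are coprime and gcd = 1.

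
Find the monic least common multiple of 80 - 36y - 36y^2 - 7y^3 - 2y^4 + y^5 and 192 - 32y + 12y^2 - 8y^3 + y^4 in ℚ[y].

1920 - 1664y - 424y^2 + 156y^3 - 14y^4 + 37y^5 - 12y^6 + y^7

Repeated division with remainder:
  y^5 - 2y^4 - 7y^3 - 36y^2 - 36y + 80 = (y + 6)(y^4 - 8y^3 + 12y^2 - 32y + 192) + (29y^3 - 76y^2 - 36y - 1072)
  y^4 - 8y^3 + 12y^2 - 32y + 192 = ((1/29)y - 156/841)(29y^3 - 76y^2 - 36y - 1072) + (-(720/841)y^2 - (1440/841)y - 5760/841)
  29y^3 - 76y^2 - 36y - 1072 = (-(24389/720)y + 56347/360)(-(720/841)y^2 - (1440/841)y - 5760/841) + (0)
Last nonzero remainder: -(720/841)y^2 - (1440/841)y - 5760/841. Dividing through by -720/841 gives the monic gcd y^2 + 2y + 8.
Then lcm(f, g) = f·g / gcd(f, g); expanding and making the result monic gives the answer.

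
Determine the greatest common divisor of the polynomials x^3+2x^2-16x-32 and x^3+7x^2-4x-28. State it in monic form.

x+2

Repeated division with remainder:
  x^3+2x^2-16x-32 = (x^3+7x^2-4x-28) + (-5x^2-12x-4)
  x^3+7x^2-4x-28 = (-(1/5)x-23/25)(-5x^2-12x-4) + (-(396/25)x-792/25)
  -5x^2-12x-4 = ((125/396)x+25/198)(-(396/25)x-792/25) + (0)
Last nonzero remainder: -(396/25)x-792/25. Dividing through by -396/25 gives the monic gcd x+2.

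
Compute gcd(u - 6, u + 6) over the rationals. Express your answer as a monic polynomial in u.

1

By polynomial division,
  u - 6 = (u + 6) + (-12)
  u + 6 = (-(1/12)u - 1/2)(-12) + (0)
The last nonzero remainder is the constant -12, so the polynomials are coprime and gcd = 1.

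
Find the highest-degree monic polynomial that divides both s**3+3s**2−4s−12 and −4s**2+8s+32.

s+2

Euclidean algorithm in ℚ[s]:
  s**3+3s**2−4s−12 = (−(1/4)s−5/4)(−4s**2+8s+32) + (14s+28)
  −4s**2+8s+32 = (−(2/7)s+8/7)(14s+28) + (0)
Last nonzero remainder: 14s+28. Dividing through by 14 gives the monic gcd s+2.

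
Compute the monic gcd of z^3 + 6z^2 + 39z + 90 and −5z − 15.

z + 3

Euclidean algorithm in ℚ[z]:
  z^3 + 6z^2 + 39z + 90 = (−(1/5)z^2 − (3/5)z − 6)(−5z − 15) + (0)
Last nonzero remainder: −5z − 15. Dividing through by −5 gives the monic gcd z + 3.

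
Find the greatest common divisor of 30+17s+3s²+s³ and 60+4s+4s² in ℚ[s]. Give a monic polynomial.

Repeated division with remainder:
  s³+3s²+17s+30 = ((1/4)s+1/2)(4s²+4s+60) + (0)
Last nonzero remainder: 4s²+4s+60. Dividing through by 4 gives the monic gcd s²+s+15.

15+s+s²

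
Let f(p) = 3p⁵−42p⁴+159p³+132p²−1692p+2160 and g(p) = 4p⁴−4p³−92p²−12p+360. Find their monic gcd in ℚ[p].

p³−4p²−11p+30

Euclidean algorithm in ℚ[p]:
  3p⁵−42p⁴+159p³+132p²−1692p+2160 = ((3/4)p−39/4)(4p⁴−4p³−92p²−12p+360) + (189p³−756p²−2079p+5670)
  4p⁴−4p³−92p²−12p+360 = ((4/189)p+4/63)(189p³−756p²−2079p+5670) + (0)
Last nonzero remainder: 189p³−756p²−2079p+5670. Dividing through by 189 gives the monic gcd p³−4p²−11p+30.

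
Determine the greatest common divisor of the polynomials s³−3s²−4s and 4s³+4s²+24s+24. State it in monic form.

By polynomial division,
  s³−3s²−4s = (1/4)(4s³+4s²+24s+24) + (−4s²−10s−6)
  4s³+4s²+24s+24 = (−s+3/2)(−4s²−10s−6) + (33s+33)
  −4s²−10s−6 = (−(4/33)s−2/11)(33s+33) + (0)
Last nonzero remainder: 33s+33. Dividing through by 33 gives the monic gcd s+1.

s+1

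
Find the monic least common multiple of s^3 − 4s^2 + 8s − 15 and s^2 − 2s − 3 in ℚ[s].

s^4 − 3s^3 + 4s^2 − 7s − 15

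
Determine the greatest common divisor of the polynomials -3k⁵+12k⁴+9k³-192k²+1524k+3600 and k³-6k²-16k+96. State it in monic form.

Apply the Euclidean algorithm:
  -3k⁵+12k⁴+9k³-192k²+1524k+3600 = (-3k²-6k-75)(k³-6k²-16k+96) + (-450k²+900k+10800)
  k³-6k²-16k+96 = (-(1/450)k+2/225)(-450k²+900k+10800) + (0)
Last nonzero remainder: -450k²+900k+10800. Dividing through by -450 gives the monic gcd k²-2k-24.

k²-2k-24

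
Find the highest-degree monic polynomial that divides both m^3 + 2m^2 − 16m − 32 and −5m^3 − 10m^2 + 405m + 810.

m + 2

Euclidean algorithm in ℚ[m]:
  m^3 + 2m^2 − 16m − 32 = (−1/5)(−5m^3 − 10m^2 + 405m + 810) + (65m + 130)
  −5m^3 − 10m^2 + 405m + 810 = (−(1/13)m^2 + 81/13)(65m + 130) + (0)
Last nonzero remainder: 65m + 130. Dividing through by 65 gives the monic gcd m + 2.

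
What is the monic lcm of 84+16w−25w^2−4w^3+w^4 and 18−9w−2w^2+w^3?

−252+36w+91w^2−13w^3−7w^4+w^5

Apply the Euclidean algorithm:
  w^4−4w^3−25w^2+16w+84 = (w−2)(w^3−2w^2−9w+18) + (−20w^2−20w+120)
  w^3−2w^2−9w+18 = (−(1/20)w+3/20)(−20w^2−20w+120) + (0)
Last nonzero remainder: −20w^2−20w+120. Dividing through by −20 gives the monic gcd w^2+w−6.
Then lcm(f, g) = f·g / gcd(f, g); expanding and making the result monic gives the answer.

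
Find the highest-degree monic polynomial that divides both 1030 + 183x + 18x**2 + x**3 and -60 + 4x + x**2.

Apply the Euclidean algorithm:
  x**3 + 18x**2 + 183x + 1030 = (x + 14)(x**2 + 4x - 60) + (187x + 1870)
  x**2 + 4x - 60 = ((1/187)x - 6/187)(187x + 1870) + (0)
Last nonzero remainder: 187x + 1870. Dividing through by 187 gives the monic gcd x + 10.

10 + x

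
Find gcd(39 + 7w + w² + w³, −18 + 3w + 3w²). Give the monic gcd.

Apply the Euclidean algorithm:
  w³ + w² + 7w + 39 = ((1/3)w)(3w² + 3w − 18) + (13w + 39)
  3w² + 3w − 18 = ((3/13)w − 6/13)(13w + 39) + (0)
Last nonzero remainder: 13w + 39. Dividing through by 13 gives the monic gcd w + 3.

3 + w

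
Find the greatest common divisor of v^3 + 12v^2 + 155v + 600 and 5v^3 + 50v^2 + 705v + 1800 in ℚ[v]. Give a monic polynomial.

v^2 + 7v + 120

Euclidean algorithm in ℚ[v]:
  v^3 + 12v^2 + 155v + 600 = (1/5)(5v^3 + 50v^2 + 705v + 1800) + (2v^2 + 14v + 240)
  5v^3 + 50v^2 + 705v + 1800 = ((5/2)v + 15/2)(2v^2 + 14v + 240) + (0)
Last nonzero remainder: 2v^2 + 14v + 240. Dividing through by 2 gives the monic gcd v^2 + 7v + 120.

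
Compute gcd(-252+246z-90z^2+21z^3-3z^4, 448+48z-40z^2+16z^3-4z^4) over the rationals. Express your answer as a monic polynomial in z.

Euclidean algorithm in ℚ[z]:
  -3z^4+21z^3-90z^2+246z-252 = (3/4)(-4z^4+16z^3-40z^2+48z+448) + (9z^3-60z^2+210z-588)
  -4z^4+16z^3-40z^2+48z+448 = (-(4/9)z-32/27)(9z^3-60z^2+210z-588) + (-(160/9)z^2+(320/9)z-2240/9)
  9z^3-60z^2+210z-588 = (-(81/160)z+189/80)(-(160/9)z^2+(320/9)z-2240/9) + (0)
Last nonzero remainder: -(160/9)z^2+(320/9)z-2240/9. Dividing through by -160/9 gives the monic gcd z^2-2z+14.

14-2z+z^2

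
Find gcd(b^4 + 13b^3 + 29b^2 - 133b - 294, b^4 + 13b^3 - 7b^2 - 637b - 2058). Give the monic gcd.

Repeated division with remainder:
  b^4 + 13b^3 + 29b^2 - 133b - 294 = (b^4 + 13b^3 - 7b^2 - 637b - 2058) + (36b^2 + 504b + 1764)
  b^4 + 13b^3 - 7b^2 - 637b - 2058 = ((1/36)b^2 - (1/36)b - 7/6)(36b^2 + 504b + 1764) + (0)
Last nonzero remainder: 36b^2 + 504b + 1764. Dividing through by 36 gives the monic gcd b^2 + 14b + 49.

b^2 + 14b + 49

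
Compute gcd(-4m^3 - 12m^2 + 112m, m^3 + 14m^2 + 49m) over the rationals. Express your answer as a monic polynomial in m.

m^2 + 7m

By polynomial division,
  -4m^3 - 12m^2 + 112m = (-4)(m^3 + 14m^2 + 49m) + (44m^2 + 308m)
  m^3 + 14m^2 + 49m = ((1/44)m + 7/44)(44m^2 + 308m) + (0)
Last nonzero remainder: 44m^2 + 308m. Dividing through by 44 gives the monic gcd m^2 + 7m.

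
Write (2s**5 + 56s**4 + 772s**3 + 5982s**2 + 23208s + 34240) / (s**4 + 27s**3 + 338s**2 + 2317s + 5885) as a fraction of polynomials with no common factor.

Repeated division with remainder:
  2s**5 + 56s**4 + 772s**3 + 5982s**2 + 23208s + 34240 = (2s + 2)(s**4 + 27s**3 + 338s**2 + 2317s + 5885) + (42s**3 + 672s**2 + 6804s + 22470)
  s**4 + 27s**3 + 338s**2 + 2317s + 5885 = ((1/42)s + 11/42)(42s**3 + 672s**2 + 6804s + 22470) + (0)
Last nonzero remainder: 42s**3 + 672s**2 + 6804s + 22470. Dividing through by 42 gives the monic gcd s**3 + 16s**2 + 162s + 535.
Cancel s**3 + 16s**2 + 162s + 535 from numerator and denominator to get the reduced form.

(2s**2 + 24s + 64)/(s + 11)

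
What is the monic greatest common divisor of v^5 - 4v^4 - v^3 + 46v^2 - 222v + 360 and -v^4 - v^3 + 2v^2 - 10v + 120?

v^2 + v - 12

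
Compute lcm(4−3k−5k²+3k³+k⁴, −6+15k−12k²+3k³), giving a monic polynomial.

By polynomial division,
  k⁴+3k³−5k²−3k+4 = ((1/3)k+7/3)(3k³−12k²+15k−6) + (18k²−36k+18)
  3k³−12k²+15k−6 = ((1/6)k−1/3)(18k²−36k+18) + (0)
Last nonzero remainder: 18k²−36k+18. Dividing through by 18 gives the monic gcd k²−2k+1.
Then lcm(f, g) = f·g / gcd(f, g); expanding and making the result monic gives the answer.

−8+10k+7k²−11k³+k⁴+k⁵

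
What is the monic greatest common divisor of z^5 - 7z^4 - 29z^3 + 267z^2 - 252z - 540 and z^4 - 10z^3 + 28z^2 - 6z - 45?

z^3 - 7z^2 + 7z + 15

By polynomial division,
  z^5 - 7z^4 - 29z^3 + 267z^2 - 252z - 540 = (z + 3)(z^4 - 10z^3 + 28z^2 - 6z - 45) + (-27z^3 + 189z^2 - 189z - 405)
  z^4 - 10z^3 + 28z^2 - 6z - 45 = (-(1/27)z + 1/9)(-27z^3 + 189z^2 - 189z - 405) + (0)
Last nonzero remainder: -27z^3 + 189z^2 - 189z - 405. Dividing through by -27 gives the monic gcd z^3 - 7z^2 + 7z + 15.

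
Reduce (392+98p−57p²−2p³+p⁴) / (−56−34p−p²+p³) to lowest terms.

(−28+3p+p²)/(4+p)

Apply the Euclidean algorithm:
  p⁴−2p³−57p²+98p+392 = (p−1)(p³−p²−34p−56) + (−24p²+120p+336)
  p³−p²−34p−56 = (−(1/24)p−1/6)(−24p²+120p+336) + (0)
Last nonzero remainder: −24p²+120p+336. Dividing through by −24 gives the monic gcd p²−5p−14.
Cancel p²−5p−14 from numerator and denominator to get the reduced form.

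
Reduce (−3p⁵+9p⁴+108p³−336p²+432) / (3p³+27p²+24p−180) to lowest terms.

(−p³+7p²−4p−12)/(p+5)

Euclidean algorithm in ℚ[p]:
  −3p⁵+9p⁴+108p³−336p²+432 = (−p²+12p−64)(3p³+27p²+24p−180) + (924p²+3696p−11088)
  3p³+27p²+24p−180 = ((1/308)p+5/308)(924p²+3696p−11088) + (0)
Last nonzero remainder: 924p²+3696p−11088. Dividing through by 924 gives the monic gcd p²+4p−12.
Cancel p²+4p−12 from numerator and denominator to get the reduced form.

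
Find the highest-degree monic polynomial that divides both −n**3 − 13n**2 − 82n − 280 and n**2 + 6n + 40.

Euclidean algorithm in ℚ[n]:
  −n**3 − 13n**2 − 82n − 280 = (−n − 7)(n**2 + 6n + 40) + (0)
The last nonzero remainder n**2 + 6n + 40 is already monic.

n**2 + 6n + 40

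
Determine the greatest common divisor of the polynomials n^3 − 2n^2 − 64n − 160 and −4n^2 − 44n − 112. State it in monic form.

n + 4

By polynomial division,
  n^3 − 2n^2 − 64n − 160 = (−(1/4)n + 13/4)(−4n^2 − 44n − 112) + (51n + 204)
  −4n^2 − 44n − 112 = (−(4/51)n − 28/51)(51n + 204) + (0)
Last nonzero remainder: 51n + 204. Dividing through by 51 gives the monic gcd n + 4.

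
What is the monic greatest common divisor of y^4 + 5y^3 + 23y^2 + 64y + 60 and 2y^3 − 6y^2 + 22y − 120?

By polynomial division,
  y^4 + 5y^3 + 23y^2 + 64y + 60 = ((1/2)y + 4)(2y^3 − 6y^2 + 22y − 120) + (36y^2 + 36y + 540)
  2y^3 − 6y^2 + 22y − 120 = ((1/18)y − 2/9)(36y^2 + 36y + 540) + (0)
Last nonzero remainder: 36y^2 + 36y + 540. Dividing through by 36 gives the monic gcd y^2 + y + 15.

y^2 + y + 15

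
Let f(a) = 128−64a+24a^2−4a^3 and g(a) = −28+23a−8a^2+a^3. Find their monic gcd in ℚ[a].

Euclidean algorithm in ℚ[a]:
  −4a^3+24a^2−64a+128 = (−4)(a^3−8a^2+23a−28) + (−8a^2+28a+16)
  a^3−8a^2+23a−28 = (−(1/8)a+9/16)(−8a^2+28a+16) + ((37/4)a−37)
  −8a^2+28a+16 = (−(32/37)a−16/37)((37/4)a−37) + (0)
Last nonzero remainder: (37/4)a−37. Dividing through by 37/4 gives the monic gcd a−4.

−4+a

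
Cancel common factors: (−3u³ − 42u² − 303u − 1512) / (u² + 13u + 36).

(−3u² − 15u − 168)/(u + 4)

Apply the Euclidean algorithm:
  −3u³ − 42u² − 303u − 1512 = (−3u − 3)(u² + 13u + 36) + (−156u − 1404)
  u² + 13u + 36 = (−(1/156)u − 1/39)(−156u − 1404) + (0)
Last nonzero remainder: −156u − 1404. Dividing through by −156 gives the monic gcd u + 9.
Cancel u + 9 from numerator and denominator to get the reduced form.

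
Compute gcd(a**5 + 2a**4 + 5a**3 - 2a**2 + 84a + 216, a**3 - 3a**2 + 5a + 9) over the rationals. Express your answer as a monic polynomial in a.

Repeated division with remainder:
  a**5 + 2a**4 + 5a**3 - 2a**2 + 84a + 216 = (a**2 + 5a + 15)(a**3 - 3a**2 + 5a + 9) + (9a**2 - 36a + 81)
  a**3 - 3a**2 + 5a + 9 = ((1/9)a + 1/9)(9a**2 - 36a + 81) + (0)
Last nonzero remainder: 9a**2 - 36a + 81. Dividing through by 9 gives the monic gcd a**2 - 4a + 9.

a**2 - 4a + 9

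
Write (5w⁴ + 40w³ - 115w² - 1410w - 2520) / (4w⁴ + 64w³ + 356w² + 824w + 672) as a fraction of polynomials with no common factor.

Apply the Euclidean algorithm:
  5w⁴ + 40w³ - 115w² - 1410w - 2520 = (5/4)(4w⁴ + 64w³ + 356w² + 824w + 672) + (-40w³ - 560w² - 2440w - 3360)
  4w⁴ + 64w³ + 356w² + 824w + 672 = (-(1/10)w - 1/5)(-40w³ - 560w² - 2440w - 3360) + (0)
Last nonzero remainder: -40w³ - 560w² - 2440w - 3360. Dividing through by -40 gives the monic gcd w³ + 14w² + 61w + 84.
Cancel w³ + 14w² + 61w + 84 from numerator and denominator to get the reduced form.

(5w - 30)/(4w + 8)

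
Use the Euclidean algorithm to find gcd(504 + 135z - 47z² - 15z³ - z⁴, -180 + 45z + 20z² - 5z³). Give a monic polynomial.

-9 + z²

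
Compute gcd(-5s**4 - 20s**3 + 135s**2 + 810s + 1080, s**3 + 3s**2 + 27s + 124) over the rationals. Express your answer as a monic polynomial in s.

Apply the Euclidean algorithm:
  -5s**4 - 20s**3 + 135s**2 + 810s + 1080 = (-5s - 5)(s**3 + 3s**2 + 27s + 124) + (285s**2 + 1565s + 1700)
  s**3 + 3s**2 + 27s + 124 = ((1/285)s - 142/16245)(285s**2 + 1565s + 1700) + ((112789/3249)s + 451156/3249)
  285s**2 + 1565s + 1700 = ((925965/112789)s + 1380825/112789)((112789/3249)s + 451156/3249) + (0)
Last nonzero remainder: (112789/3249)s + 451156/3249. Dividing through by 112789/3249 gives the monic gcd s + 4.

s + 4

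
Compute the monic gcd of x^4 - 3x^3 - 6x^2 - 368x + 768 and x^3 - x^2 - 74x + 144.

x^2 - 10x + 16

Repeated division with remainder:
  x^4 - 3x^3 - 6x^2 - 368x + 768 = (x - 2)(x^3 - x^2 - 74x + 144) + (66x^2 - 660x + 1056)
  x^3 - x^2 - 74x + 144 = ((1/66)x + 3/22)(66x^2 - 660x + 1056) + (0)
Last nonzero remainder: 66x^2 - 660x + 1056. Dividing through by 66 gives the monic gcd x^2 - 10x + 16.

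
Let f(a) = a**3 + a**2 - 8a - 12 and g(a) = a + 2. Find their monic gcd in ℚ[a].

a + 2

Apply the Euclidean algorithm:
  a**3 + a**2 - 8a - 12 = (a**2 - a - 6)(a + 2) + (0)
The last nonzero remainder a + 2 is already monic.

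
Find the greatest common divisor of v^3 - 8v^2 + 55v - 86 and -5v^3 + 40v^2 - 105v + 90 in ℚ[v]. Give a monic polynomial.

Repeated division with remainder:
  v^3 - 8v^2 + 55v - 86 = (-1/5)(-5v^3 + 40v^2 - 105v + 90) + (34v - 68)
  -5v^3 + 40v^2 - 105v + 90 = (-(5/34)v^2 + (15/17)v - 45/34)(34v - 68) + (0)
Last nonzero remainder: 34v - 68. Dividing through by 34 gives the monic gcd v - 2.

v - 2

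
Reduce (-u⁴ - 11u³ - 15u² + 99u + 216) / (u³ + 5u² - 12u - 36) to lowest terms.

By polynomial division,
  -u⁴ - 11u³ - 15u² + 99u + 216 = (-u - 6)(u³ + 5u² - 12u - 36) + (3u² - 9u)
  u³ + 5u² - 12u - 36 = ((1/3)u + 8/3)(3u² - 9u) + (12u - 36)
  3u² - 9u = ((1/4)u)(12u - 36) + (0)
Last nonzero remainder: 12u - 36. Dividing through by 12 gives the monic gcd u - 3.
Cancel u - 3 from numerator and denominator to get the reduced form.

(-u³ - 14u² - 57u - 72)/(u² + 8u + 12)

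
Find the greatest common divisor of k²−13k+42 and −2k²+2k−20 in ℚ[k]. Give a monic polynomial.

1

By polynomial division,
  k²−13k+42 = (−1/2)(−2k²+2k−20) + (−12k+32)
  −2k²+2k−20 = ((1/6)k+5/18)(−12k+32) + (−260/9)
  −12k+32 = ((27/65)k−72/65)(−260/9) + (0)
The last nonzero remainder is the constant −260/9, so the polynomials are coprime and gcd = 1.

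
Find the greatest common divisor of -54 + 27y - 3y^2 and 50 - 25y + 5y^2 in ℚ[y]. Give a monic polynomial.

1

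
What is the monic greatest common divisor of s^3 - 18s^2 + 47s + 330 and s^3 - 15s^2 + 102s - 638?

Repeated division with remainder:
  s^3 - 18s^2 + 47s + 330 = (s^3 - 15s^2 + 102s - 638) + (-3s^2 - 55s + 968)
  s^3 - 15s^2 + 102s - 638 = (-(1/3)s + 100/9)(-3s^2 - 55s + 968) + ((9322/9)s - 102542/9)
  -3s^2 - 55s + 968 = (-(27/9322)s - 396/4661)((9322/9)s - 102542/9) + (0)
Last nonzero remainder: (9322/9)s - 102542/9. Dividing through by 9322/9 gives the monic gcd s - 11.

s - 11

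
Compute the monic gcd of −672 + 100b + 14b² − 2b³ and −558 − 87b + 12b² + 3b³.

−6 + b

Apply the Euclidean algorithm:
  −2b³ + 14b² + 100b − 672 = (−2/3)(3b³ + 12b² − 87b − 558) + (22b² + 42b − 1044)
  3b³ + 12b² − 87b − 558 = ((3/22)b + 69/242)(22b² + 42b − 1044) + ((5250/121)b − 31500/121)
  22b² + 42b − 1044 = ((1331/2625)b + 3509/875)((5250/121)b − 31500/121) + (0)
Last nonzero remainder: (5250/121)b − 31500/121. Dividing through by 5250/121 gives the monic gcd b − 6.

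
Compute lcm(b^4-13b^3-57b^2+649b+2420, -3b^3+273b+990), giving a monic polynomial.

b^5-7b^4-135b^3+307b^2+6314b+14520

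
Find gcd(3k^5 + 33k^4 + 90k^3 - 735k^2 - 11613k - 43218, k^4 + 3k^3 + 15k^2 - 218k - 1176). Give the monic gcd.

Repeated division with remainder:
  3k^5 + 33k^4 + 90k^3 - 735k^2 - 11613k - 43218 = (3k + 24)(k^4 + 3k^3 + 15k^2 - 218k - 1176) + (-27k^3 - 441k^2 - 2853k - 14994)
  k^4 + 3k^3 + 15k^2 - 218k - 1176 = (-(1/27)k + 40/81)(-27k^3 - 441k^2 - 2853k - 14994) + ((1144/9)k^2 + (5720/9)k + 56056/9)
  -27k^3 - 441k^2 - 2853k - 14994 = (-(243/1144)k - 1377/572)((1144/9)k^2 + (5720/9)k + 56056/9) + (0)
Last nonzero remainder: (1144/9)k^2 + (5720/9)k + 56056/9. Dividing through by 1144/9 gives the monic gcd k^2 + 5k + 49.

k^2 + 5k + 49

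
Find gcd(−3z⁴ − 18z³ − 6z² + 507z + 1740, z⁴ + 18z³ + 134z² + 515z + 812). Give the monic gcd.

Euclidean algorithm in ℚ[z]:
  −3z⁴ − 18z³ − 6z² + 507z + 1740 = (−3)(z⁴ + 18z³ + 134z² + 515z + 812) + (36z³ + 396z² + 2052z + 4176)
  z⁴ + 18z³ + 134z² + 515z + 812 = ((1/36)z + 7/36)(36z³ + 396z² + 2052z + 4176) + (0)
Last nonzero remainder: 36z³ + 396z² + 2052z + 4176. Dividing through by 36 gives the monic gcd z³ + 11z² + 57z + 116.

z³ + 11z² + 57z + 116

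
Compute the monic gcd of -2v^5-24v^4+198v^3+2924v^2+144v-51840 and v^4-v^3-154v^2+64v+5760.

By polynomial division,
  -2v^5-24v^4+198v^3+2924v^2+144v-51840 = (-2v-26)(v^4-v^3-154v^2+64v+5760) + (-136v^3-952v^2+13328v+97920)
  v^4-v^3-154v^2+64v+5760 = (-(1/136)v+1/17)(-136v^3-952v^2+13328v+97920) + (0)
Last nonzero remainder: -136v^3-952v^2+13328v+97920. Dividing through by -136 gives the monic gcd v^3+7v^2-98v-720.

v^3+7v^2-98v-720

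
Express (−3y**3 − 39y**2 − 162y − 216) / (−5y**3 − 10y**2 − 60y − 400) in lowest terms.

Euclidean algorithm in ℚ[y]:
  −3y**3 − 39y**2 − 162y − 216 = (3/5)(−5y**3 − 10y**2 − 60y − 400) + (−33y**2 − 126y + 24)
  −5y**3 − 10y**2 − 60y − 400 = ((5/33)y − 100/363)(−33y**2 − 126y + 24) + (−(11900/121)y − 47600/121)
  −33y**2 − 126y + 24 = ((3993/11900)y − 363/5950)(−(11900/121)y − 47600/121) + (0)
Last nonzero remainder: −(11900/121)y − 47600/121. Dividing through by −11900/121 gives the monic gcd y + 4.
Cancel y + 4 from numerator and denominator to get the reduced form.

(3y**2 + 27y + 54)/(5y**2 − 10y + 100)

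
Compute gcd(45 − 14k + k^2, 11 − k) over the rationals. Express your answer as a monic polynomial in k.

1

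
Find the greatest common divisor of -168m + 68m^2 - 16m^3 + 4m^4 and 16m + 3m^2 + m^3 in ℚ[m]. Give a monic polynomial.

m

Apply the Euclidean algorithm:
  4m^4 - 16m^3 + 68m^2 - 168m = (4m - 28)(m^3 + 3m^2 + 16m) + (88m^2 + 280m)
  m^3 + 3m^2 + 16m = ((1/88)m - 1/484)(88m^2 + 280m) + ((2006/121)m)
  88m^2 + 280m = ((5324/1003)m + 16940/1003)((2006/121)m) + (0)
Last nonzero remainder: (2006/121)m. Dividing through by 2006/121 gives the monic gcd m.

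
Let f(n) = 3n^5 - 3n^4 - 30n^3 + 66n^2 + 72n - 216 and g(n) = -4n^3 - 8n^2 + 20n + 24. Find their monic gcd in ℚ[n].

Repeated division with remainder:
  3n^5 - 3n^4 - 30n^3 + 66n^2 + 72n - 216 = (-(3/4)n^2 + (9/4)n - 3/4)(-4n^3 - 8n^2 + 20n + 24) + (33n^2 + 33n - 198)
  -4n^3 - 8n^2 + 20n + 24 = (-(4/33)n - 4/33)(33n^2 + 33n - 198) + (0)
Last nonzero remainder: 33n^2 + 33n - 198. Dividing through by 33 gives the monic gcd n^2 + n - 6.

n^2 + n - 6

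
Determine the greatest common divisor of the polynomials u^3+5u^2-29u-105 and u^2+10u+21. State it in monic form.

u^2+10u+21

Repeated division with remainder:
  u^3+5u^2-29u-105 = (u-5)(u^2+10u+21) + (0)
The last nonzero remainder u^2+10u+21 is already monic.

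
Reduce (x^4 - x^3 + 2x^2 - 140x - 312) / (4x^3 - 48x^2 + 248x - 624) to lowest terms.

(x^3 + 5x^2 + 32x + 52)/(4x^2 - 24x + 104)

Repeated division with remainder:
  x^4 - x^3 + 2x^2 - 140x - 312 = ((1/4)x + 11/4)(4x^3 - 48x^2 + 248x - 624) + (72x^2 - 666x + 1404)
  4x^3 - 48x^2 + 248x - 624 = ((1/18)x - 11/72)(72x^2 - 666x + 1404) + ((273/4)x - 819/2)
  72x^2 - 666x + 1404 = ((96/91)x - 24/7)((273/4)x - 819/2) + (0)
Last nonzero remainder: (273/4)x - 819/2. Dividing through by 273/4 gives the monic gcd x - 6.
Cancel x - 6 from numerator and denominator to get the reduced form.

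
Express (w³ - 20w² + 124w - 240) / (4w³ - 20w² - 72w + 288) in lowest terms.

Repeated division with remainder:
  w³ - 20w² + 124w - 240 = (1/4)(4w³ - 20w² - 72w + 288) + (-15w² + 142w - 312)
  4w³ - 20w² - 72w + 288 = (-(4/15)w - 268/225)(-15w² + 142w - 312) + ((3136/225)w - 6272/75)
  -15w² + 142w - 312 = (-(3375/3136)w + 2925/784)((3136/225)w - 6272/75) + (0)
Last nonzero remainder: (3136/225)w - 6272/75. Dividing through by 3136/225 gives the monic gcd w - 6.
Cancel w - 6 from numerator and denominator to get the reduced form.

(w² - 14w + 40)/(4w² + 4w - 48)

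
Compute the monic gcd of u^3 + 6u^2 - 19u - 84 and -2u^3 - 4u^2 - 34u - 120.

u + 3

Repeated division with remainder:
  u^3 + 6u^2 - 19u - 84 = (-1/2)(-2u^3 - 4u^2 - 34u - 120) + (4u^2 - 36u - 144)
  -2u^3 - 4u^2 - 34u - 120 = (-(1/2)u - 11/2)(4u^2 - 36u - 144) + (-304u - 912)
  4u^2 - 36u - 144 = (-(1/76)u + 3/19)(-304u - 912) + (0)
Last nonzero remainder: -304u - 912. Dividing through by -304 gives the monic gcd u + 3.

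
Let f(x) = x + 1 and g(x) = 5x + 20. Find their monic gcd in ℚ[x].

1

Apply the Euclidean algorithm:
  x + 1 = (1/5)(5x + 20) + (-3)
  5x + 20 = (-(5/3)x - 20/3)(-3) + (0)
The last nonzero remainder is the constant -3, so the polynomials are coprime and gcd = 1.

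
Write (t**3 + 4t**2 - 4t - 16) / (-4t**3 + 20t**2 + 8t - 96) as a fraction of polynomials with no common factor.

By polynomial division,
  t**3 + 4t**2 - 4t - 16 = (-1/4)(-4t**3 + 20t**2 + 8t - 96) + (9t**2 - 2t - 40)
  -4t**3 + 20t**2 + 8t - 96 = (-(4/9)t + 172/81)(9t**2 - 2t - 40) + (-(448/81)t - 896/81)
  9t**2 - 2t - 40 = (-(729/448)t + 405/112)(-(448/81)t - 896/81) + (0)
Last nonzero remainder: -(448/81)t - 896/81. Dividing through by -448/81 gives the monic gcd t + 2.
Cancel t + 2 from numerator and denominator to get the reduced form.

(-t**2 - 2t + 8)/(4t**2 - 28t + 48)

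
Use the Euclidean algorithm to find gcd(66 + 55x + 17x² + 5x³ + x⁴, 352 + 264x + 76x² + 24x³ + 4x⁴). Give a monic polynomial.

Repeated division with remainder:
  x⁴ + 5x³ + 17x² + 55x + 66 = (1/4)(4x⁴ + 24x³ + 76x² + 264x + 352) + (-x³ - 2x² - 11x - 22)
  4x⁴ + 24x³ + 76x² + 264x + 352 = (-4x - 16)(-x³ - 2x² - 11x - 22) + (0)
Last nonzero remainder: -x³ - 2x² - 11x - 22. Dividing through by -1 gives the monic gcd x³ + 2x² + 11x + 22.

22 + 11x + 2x² + x³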